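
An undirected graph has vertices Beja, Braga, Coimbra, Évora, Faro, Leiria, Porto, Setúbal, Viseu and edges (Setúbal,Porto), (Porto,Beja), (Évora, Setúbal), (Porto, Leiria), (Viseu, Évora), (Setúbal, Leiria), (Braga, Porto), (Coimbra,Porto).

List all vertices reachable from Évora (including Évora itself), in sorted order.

Beja, Braga, Coimbra, Évora, Leiria, Porto, Setúbal, Viseu

Start at Évora.
Its neighbours: Setúbal, Viseu.
Then their neighbours: Leiria, Porto.
Then next layer: Beja, Braga, Coimbra.
Nothing further is reachable.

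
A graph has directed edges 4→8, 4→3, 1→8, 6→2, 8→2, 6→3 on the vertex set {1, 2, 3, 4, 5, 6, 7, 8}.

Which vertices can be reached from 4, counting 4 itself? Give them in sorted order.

Start at 4.
Its neighbours: 3, 8.
Then their neighbours: 2.
Nothing further is reachable.

2, 3, 4, 8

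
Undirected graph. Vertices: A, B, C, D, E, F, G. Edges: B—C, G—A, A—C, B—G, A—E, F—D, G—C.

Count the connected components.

From A: component {A, B, C, E, G}.
From D: component {D, F}.
That's 2 components.

2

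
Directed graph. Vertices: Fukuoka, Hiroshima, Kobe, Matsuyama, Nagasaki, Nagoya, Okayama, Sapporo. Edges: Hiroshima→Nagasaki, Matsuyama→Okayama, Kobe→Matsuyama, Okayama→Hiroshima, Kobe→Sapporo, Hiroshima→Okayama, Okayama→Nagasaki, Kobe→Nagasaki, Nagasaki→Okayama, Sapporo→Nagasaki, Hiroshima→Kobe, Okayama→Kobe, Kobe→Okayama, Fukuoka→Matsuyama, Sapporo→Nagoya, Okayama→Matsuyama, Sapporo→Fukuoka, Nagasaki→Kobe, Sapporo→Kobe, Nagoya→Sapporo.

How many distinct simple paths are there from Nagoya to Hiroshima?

7

Nagoya→Sapporo→Fukuoka→Matsuyama→Okayama→Hiroshima
Nagoya→Sapporo→Kobe→Matsuyama→Okayama→Hiroshima
Nagoya→Sapporo→Kobe→Nagasaki→Okayama→Hiroshima
Nagoya→Sapporo→Kobe→Okayama→Hiroshima
Nagoya→Sapporo→Nagasaki→Kobe→Matsuyama→Okayama→Hiroshima
Nagoya→Sapporo→Nagasaki→Kobe→Okayama→Hiroshima
Nagoya→Sapporo→Nagasaki→Okayama→Hiroshima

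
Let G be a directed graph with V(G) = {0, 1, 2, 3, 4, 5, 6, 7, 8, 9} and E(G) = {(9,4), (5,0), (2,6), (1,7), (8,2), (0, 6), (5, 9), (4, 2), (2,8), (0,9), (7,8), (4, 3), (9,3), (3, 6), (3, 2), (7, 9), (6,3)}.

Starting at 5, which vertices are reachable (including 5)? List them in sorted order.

Start at 5.
Its neighbours: 0, 9.
Then their neighbours: 3, 4, 6.
Then next layer: 2.
Then next layer: 8.
Nothing further is reachable.

0, 2, 3, 4, 5, 6, 8, 9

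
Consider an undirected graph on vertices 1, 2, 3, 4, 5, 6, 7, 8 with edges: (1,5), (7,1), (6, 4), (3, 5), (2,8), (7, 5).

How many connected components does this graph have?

3

From 1: component {1, 3, 5, 7}.
From 2: component {2, 8}.
From 4: component {4, 6}.
That's 3 components.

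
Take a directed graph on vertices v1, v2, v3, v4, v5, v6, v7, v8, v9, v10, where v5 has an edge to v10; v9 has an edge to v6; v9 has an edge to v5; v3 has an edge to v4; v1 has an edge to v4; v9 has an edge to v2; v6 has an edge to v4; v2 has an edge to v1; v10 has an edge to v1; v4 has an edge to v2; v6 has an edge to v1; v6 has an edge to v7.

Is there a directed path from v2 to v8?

No

Explore from v2.
Distance 1: reach v1.
Distance 2: reach v4.
The search from v2 is exhausted; no directed path reaches v8.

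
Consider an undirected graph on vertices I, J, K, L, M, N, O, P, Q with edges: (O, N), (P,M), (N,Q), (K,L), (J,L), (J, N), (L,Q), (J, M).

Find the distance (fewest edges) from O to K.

4

Distance 0: O.
Distance 1: N.
Distance 2: J, Q.
Distance 3: L, M.
Distance 4: K, P — contains K.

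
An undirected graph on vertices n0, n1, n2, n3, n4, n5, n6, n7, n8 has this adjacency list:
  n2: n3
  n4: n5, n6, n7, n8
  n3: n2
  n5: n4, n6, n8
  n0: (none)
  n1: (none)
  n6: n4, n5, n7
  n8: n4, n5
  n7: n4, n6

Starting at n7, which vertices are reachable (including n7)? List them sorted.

Start at n7.
Its neighbours: n4, n6.
Then their neighbours: n5, n8.
Nothing further is reachable.

n4, n5, n6, n7, n8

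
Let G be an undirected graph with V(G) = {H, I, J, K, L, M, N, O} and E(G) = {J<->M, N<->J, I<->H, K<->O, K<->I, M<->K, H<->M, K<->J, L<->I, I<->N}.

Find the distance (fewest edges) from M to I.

Distance 0: M.
Distance 1: H, J, K.
Distance 2: I, N, O — contains I.

2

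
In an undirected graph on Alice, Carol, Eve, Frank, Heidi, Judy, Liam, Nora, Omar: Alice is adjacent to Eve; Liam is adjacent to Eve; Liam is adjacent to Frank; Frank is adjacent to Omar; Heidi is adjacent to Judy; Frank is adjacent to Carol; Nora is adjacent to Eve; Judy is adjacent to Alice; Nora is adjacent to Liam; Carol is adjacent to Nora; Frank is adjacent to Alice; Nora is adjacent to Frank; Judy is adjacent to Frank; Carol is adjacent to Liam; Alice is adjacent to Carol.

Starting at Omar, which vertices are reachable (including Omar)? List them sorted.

Start at Omar.
Its neighbours: Frank.
Then their neighbours: Alice, Carol, Judy, Liam, Nora.
Then next layer: Eve, Heidi.
Every vertex is now reached.

Alice, Carol, Eve, Frank, Heidi, Judy, Liam, Nora, Omar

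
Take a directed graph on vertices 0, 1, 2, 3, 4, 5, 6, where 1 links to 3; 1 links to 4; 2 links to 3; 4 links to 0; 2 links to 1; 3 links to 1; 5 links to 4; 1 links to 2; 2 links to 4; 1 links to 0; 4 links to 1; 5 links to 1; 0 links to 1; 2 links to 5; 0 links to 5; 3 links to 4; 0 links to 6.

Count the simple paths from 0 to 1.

0→1
0→5→1
0→5→4→1

3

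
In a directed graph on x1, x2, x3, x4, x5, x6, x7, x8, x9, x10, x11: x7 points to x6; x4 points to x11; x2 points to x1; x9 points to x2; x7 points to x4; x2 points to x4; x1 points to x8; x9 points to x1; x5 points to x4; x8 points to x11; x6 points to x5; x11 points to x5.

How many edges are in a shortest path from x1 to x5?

Distance 0: x1.
Distance 1: x8.
Distance 2: x11.
Distance 3: x5 — contains x5.

3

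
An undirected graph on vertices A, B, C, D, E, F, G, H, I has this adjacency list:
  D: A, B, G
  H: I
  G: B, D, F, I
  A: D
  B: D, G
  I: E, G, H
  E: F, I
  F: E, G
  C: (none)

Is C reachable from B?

No

Explore from B.
Distance 1: reach D, G.
Distance 2: reach A, F, I.
Distance 3: reach E, H.
The search is exhausted without reaching C; it lies in a different component.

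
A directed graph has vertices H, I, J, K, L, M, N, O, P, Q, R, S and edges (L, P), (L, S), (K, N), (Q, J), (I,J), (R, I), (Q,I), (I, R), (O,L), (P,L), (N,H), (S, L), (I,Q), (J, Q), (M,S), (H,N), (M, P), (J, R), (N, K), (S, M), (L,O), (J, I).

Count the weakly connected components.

3

From H: component {H, K, N}.
From I: component {I, J, Q, R}.
From L: component {L, M, O, P, S}.
That's 3 components.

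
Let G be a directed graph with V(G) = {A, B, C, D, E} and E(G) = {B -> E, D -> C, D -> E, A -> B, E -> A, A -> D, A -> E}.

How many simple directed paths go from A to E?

3

A→B→E
A→D→E
A→E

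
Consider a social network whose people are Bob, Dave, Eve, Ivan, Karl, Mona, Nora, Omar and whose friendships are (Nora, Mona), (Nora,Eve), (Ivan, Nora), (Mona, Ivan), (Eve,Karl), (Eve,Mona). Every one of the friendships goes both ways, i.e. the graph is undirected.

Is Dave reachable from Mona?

No

Explore from Mona.
Distance 1: reach Eve, Ivan, Nora.
Distance 2: reach Karl.
The search is exhausted without reaching Dave; it lies in a different component.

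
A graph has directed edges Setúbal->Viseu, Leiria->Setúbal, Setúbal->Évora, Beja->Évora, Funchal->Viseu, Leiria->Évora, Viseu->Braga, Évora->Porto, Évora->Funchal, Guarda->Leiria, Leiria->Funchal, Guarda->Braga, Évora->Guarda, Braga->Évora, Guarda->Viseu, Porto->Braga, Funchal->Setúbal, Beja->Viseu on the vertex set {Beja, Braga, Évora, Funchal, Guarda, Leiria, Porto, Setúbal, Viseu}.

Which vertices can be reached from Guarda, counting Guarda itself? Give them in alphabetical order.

Braga, Évora, Funchal, Guarda, Leiria, Porto, Setúbal, Viseu

Start at Guarda.
Its neighbours: Braga, Leiria, Viseu.
Then their neighbours: Évora, Funchal, Setúbal.
Then next layer: Porto.
Nothing further is reachable.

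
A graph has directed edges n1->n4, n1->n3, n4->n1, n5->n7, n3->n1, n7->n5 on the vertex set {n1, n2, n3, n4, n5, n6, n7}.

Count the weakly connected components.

4

From n1: component {n1, n3, n4}.
From n2: component {n2}.
From n5: component {n5, n7}.
From n6: component {n6}.
That's 4 components.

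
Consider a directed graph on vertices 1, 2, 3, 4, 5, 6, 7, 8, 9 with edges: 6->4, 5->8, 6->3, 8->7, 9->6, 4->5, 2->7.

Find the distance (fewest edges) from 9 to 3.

Distance 0: 9.
Distance 1: 6.
Distance 2: 3, 4 — contains 3.

2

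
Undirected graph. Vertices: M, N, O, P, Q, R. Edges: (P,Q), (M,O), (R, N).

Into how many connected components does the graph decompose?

From M: component {M, O}.
From N: component {N, R}.
From P: component {P, Q}.
That's 3 components.

3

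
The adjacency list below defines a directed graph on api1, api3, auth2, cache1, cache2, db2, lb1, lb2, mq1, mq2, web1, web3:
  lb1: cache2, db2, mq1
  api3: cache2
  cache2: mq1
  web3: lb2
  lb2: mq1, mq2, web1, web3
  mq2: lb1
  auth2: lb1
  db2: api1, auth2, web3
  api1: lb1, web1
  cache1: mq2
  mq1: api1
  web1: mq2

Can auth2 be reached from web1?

Explore from web1.
Distance 1: reach mq2.
Distance 2: reach lb1.
Distance 3: reach cache2, db2, mq1.
Distance 4: reach api1, auth2, web3.
Found auth2.

Yes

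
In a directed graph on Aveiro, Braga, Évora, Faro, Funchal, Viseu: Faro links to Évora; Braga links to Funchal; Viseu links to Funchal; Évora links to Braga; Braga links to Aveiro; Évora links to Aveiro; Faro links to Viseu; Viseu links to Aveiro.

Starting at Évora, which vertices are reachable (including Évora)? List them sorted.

Start at Évora.
Its neighbours: Aveiro, Braga.
Then their neighbours: Funchal.
Nothing further is reachable.

Aveiro, Braga, Évora, Funchal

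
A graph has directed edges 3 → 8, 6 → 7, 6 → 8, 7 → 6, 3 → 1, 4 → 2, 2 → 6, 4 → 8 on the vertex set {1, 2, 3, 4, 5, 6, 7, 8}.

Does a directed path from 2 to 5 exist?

No

Explore from 2.
Distance 1: reach 6.
Distance 2: reach 7, 8.
The search from 2 is exhausted; no directed path reaches 5.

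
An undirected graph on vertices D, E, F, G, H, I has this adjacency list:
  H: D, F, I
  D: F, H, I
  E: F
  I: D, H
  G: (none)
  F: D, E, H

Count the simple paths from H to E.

H–D–F–E
H–F–E
H–I–D–F–E

3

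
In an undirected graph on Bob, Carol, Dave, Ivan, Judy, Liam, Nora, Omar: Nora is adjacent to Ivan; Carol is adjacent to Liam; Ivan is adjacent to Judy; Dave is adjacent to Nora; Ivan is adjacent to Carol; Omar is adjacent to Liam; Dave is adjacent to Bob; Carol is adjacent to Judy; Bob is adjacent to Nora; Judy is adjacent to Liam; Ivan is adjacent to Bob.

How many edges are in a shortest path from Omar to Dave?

5

Distance 0: Omar.
Distance 1: Liam.
Distance 2: Carol, Judy.
Distance 3: Ivan.
Distance 4: Bob, Nora.
Distance 5: Dave — contains Dave.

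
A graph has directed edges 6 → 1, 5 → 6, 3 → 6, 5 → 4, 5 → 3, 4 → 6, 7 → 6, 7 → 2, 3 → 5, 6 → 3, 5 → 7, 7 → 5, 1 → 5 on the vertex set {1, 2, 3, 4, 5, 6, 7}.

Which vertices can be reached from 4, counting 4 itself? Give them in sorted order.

1, 2, 3, 4, 5, 6, 7

Start at 4.
Its neighbours: 6.
Then their neighbours: 1, 3.
Then next layer: 5.
Then next layer: 7.
Then next layer: 2.
Every vertex is now reached.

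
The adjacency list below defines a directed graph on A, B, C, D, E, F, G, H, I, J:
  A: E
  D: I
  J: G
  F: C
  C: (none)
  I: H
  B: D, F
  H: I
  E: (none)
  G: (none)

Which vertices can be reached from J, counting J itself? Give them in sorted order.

Start at J.
Its neighbours: G.
Nothing further is reachable.

G, J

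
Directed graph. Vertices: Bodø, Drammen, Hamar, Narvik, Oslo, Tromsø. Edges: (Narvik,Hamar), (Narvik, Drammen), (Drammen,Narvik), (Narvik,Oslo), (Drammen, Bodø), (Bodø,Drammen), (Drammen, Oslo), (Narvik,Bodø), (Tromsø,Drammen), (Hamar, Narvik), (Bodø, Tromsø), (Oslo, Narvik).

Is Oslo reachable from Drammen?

Yes

Explore from Drammen.
Distance 1: reach Bodø, Narvik, Oslo.
Found Oslo.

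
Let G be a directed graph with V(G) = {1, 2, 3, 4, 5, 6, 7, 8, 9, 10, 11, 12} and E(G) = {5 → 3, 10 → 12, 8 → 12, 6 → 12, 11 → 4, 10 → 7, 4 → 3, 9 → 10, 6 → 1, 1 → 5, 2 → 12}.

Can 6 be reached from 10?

No

Explore from 10.
Distance 1: reach 7, 12.
The search from 10 is exhausted; no directed path reaches 6.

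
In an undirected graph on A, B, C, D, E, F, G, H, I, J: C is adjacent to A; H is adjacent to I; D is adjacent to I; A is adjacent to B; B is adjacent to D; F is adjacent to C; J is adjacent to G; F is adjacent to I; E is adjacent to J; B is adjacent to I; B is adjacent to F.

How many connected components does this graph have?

2

From A: component {A, B, C, D, F, H, I}.
From E: component {E, G, J}.
That's 2 components.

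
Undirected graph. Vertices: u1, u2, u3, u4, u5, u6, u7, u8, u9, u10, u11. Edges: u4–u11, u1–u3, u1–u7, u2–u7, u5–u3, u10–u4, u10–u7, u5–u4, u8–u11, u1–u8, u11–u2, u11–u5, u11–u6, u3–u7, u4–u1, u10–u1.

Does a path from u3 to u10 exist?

Explore from u3.
Distance 1: reach u1, u5, u7.
Distance 2: reach u2, u4, u8, u10, u11.
Found u10.

Yes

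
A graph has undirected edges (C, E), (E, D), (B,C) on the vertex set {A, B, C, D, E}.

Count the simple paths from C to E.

C–E

1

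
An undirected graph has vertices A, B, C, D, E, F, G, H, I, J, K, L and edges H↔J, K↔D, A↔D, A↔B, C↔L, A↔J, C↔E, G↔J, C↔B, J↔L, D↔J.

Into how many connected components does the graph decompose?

From A: component {A, B, C, D, E, G, H, J, K, L}.
From F: component {F}.
From I: component {I}.
That's 3 components.

3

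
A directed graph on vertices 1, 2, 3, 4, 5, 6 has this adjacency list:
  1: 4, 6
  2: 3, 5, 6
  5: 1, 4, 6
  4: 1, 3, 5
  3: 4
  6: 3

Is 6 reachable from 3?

Explore from 3.
Distance 1: reach 4.
Distance 2: reach 1, 5.
Distance 3: reach 6.
Found 6.

Yes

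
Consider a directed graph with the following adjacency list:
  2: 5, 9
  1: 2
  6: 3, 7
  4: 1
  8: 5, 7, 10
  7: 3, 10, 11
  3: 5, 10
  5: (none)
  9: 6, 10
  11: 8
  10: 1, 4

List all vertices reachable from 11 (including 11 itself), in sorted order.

Start at 11.
Its neighbours: 8.
Then their neighbours: 5, 7, 10.
Then next layer: 1, 3, 4.
Then next layer: 2.
Then next layer: 9.
Then next layer: 6.
Every vertex is now reached.

1, 2, 3, 4, 5, 6, 7, 8, 9, 10, 11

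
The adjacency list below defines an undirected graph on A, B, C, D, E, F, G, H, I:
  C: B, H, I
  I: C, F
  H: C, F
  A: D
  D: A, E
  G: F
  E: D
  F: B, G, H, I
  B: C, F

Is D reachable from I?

No

Explore from I.
Distance 1: reach C, F.
Distance 2: reach B, G, H.
The search is exhausted without reaching D; it lies in a different component.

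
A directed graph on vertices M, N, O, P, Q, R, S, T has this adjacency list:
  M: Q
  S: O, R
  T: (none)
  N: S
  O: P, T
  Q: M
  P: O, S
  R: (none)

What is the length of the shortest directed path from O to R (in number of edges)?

3

Distance 0: O.
Distance 1: P, T.
Distance 2: S.
Distance 3: R — contains R.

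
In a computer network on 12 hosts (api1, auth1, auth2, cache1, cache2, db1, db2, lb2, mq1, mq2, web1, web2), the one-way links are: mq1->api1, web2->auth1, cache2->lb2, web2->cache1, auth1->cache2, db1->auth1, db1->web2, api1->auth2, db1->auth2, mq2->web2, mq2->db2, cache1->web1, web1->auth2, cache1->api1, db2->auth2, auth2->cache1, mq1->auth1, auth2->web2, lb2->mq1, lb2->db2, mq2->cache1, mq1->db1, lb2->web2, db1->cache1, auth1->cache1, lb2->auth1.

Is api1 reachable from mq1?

Explore from mq1.
Distance 1: reach api1, auth1, db1.
Found api1.

Yes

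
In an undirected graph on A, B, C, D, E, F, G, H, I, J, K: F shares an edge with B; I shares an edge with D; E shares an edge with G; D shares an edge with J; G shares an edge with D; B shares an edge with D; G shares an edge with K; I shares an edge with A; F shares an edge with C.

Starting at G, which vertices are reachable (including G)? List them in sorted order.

A, B, C, D, E, F, G, I, J, K

Start at G.
Its neighbours: D, E, K.
Then their neighbours: B, I, J.
Then next layer: A, F.
Then next layer: C.
Nothing further is reachable.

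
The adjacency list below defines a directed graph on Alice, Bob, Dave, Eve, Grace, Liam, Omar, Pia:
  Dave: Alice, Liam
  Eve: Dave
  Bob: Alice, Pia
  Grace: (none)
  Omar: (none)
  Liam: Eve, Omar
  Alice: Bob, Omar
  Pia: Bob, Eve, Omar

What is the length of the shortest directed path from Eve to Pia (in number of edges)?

4

Distance 0: Eve.
Distance 1: Dave.
Distance 2: Alice, Liam.
Distance 3: Bob, Omar.
Distance 4: Pia — contains Pia.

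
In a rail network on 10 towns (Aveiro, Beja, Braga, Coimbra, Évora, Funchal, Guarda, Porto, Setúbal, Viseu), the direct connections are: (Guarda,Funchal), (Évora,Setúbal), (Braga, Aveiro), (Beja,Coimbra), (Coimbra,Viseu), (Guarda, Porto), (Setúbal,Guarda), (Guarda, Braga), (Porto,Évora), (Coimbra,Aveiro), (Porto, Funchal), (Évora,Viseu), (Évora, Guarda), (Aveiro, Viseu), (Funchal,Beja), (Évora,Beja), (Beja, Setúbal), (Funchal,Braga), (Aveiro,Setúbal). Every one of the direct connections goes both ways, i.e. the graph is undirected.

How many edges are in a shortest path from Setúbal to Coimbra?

2

Distance 0: Setúbal.
Distance 1: Aveiro, Beja, Évora, Guarda.
Distance 2: Braga, Coimbra, Funchal, Porto, Viseu — contains Coimbra.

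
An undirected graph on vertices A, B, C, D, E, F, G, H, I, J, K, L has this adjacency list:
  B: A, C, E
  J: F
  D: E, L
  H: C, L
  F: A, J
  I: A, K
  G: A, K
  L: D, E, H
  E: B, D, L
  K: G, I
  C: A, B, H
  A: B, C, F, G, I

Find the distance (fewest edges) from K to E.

Distance 0: K.
Distance 1: G, I.
Distance 2: A.
Distance 3: B, C, F.
Distance 4: E, H, J — contains E.

4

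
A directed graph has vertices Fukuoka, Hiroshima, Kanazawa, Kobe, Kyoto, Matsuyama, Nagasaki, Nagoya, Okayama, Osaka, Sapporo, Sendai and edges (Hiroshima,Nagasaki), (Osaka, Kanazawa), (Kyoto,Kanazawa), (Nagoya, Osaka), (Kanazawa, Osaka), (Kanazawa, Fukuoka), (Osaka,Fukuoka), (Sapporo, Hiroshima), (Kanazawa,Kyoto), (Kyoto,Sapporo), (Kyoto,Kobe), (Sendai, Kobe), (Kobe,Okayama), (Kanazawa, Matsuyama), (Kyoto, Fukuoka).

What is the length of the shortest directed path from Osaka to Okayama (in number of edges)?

4

Distance 0: Osaka.
Distance 1: Fukuoka, Kanazawa.
Distance 2: Kyoto, Matsuyama.
Distance 3: Kobe, Sapporo.
Distance 4: Hiroshima, Okayama — contains Okayama.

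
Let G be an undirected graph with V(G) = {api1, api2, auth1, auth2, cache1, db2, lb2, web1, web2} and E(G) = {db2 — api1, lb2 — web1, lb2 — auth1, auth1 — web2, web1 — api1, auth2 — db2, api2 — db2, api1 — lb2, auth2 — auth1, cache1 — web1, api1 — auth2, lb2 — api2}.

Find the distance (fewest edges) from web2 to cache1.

4

Distance 0: web2.
Distance 1: auth1.
Distance 2: auth2, lb2.
Distance 3: api1, api2, db2, web1.
Distance 4: cache1 — contains cache1.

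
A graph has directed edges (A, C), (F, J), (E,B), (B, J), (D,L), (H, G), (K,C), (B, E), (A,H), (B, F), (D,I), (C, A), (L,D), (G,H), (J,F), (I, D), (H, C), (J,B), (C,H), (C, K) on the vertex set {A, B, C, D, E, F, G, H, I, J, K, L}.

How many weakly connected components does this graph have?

From A: component {A, C, G, H, K}.
From B: component {B, E, F, J}.
From D: component {D, I, L}.
That's 3 components.

3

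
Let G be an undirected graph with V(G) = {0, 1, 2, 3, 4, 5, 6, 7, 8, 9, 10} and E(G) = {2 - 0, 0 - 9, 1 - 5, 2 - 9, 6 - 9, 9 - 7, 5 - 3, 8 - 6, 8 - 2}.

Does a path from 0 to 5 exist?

No

Explore from 0.
Distance 1: reach 2, 9.
Distance 2: reach 6, 7, 8.
The search is exhausted without reaching 5; it lies in a different component.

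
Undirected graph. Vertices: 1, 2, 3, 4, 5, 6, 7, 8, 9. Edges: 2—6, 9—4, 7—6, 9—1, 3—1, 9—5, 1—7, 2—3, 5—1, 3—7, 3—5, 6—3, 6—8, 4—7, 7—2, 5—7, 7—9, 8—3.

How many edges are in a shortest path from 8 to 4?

Distance 0: 8.
Distance 1: 3, 6.
Distance 2: 1, 2, 5, 7.
Distance 3: 4, 9 — contains 4.

3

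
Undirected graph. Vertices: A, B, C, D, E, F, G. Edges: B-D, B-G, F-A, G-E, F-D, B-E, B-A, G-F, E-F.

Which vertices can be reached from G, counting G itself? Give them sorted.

Start at G.
Its neighbours: B, E, F.
Then their neighbours: A, D.
Nothing further is reachable.

A, B, D, E, F, G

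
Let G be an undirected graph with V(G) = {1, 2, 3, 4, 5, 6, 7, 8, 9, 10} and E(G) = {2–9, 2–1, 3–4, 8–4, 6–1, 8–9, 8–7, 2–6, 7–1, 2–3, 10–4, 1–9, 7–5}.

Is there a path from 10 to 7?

Yes

Explore from 10.
Distance 1: reach 4.
Distance 2: reach 3, 8.
Distance 3: reach 2, 7, 9.
Found 7.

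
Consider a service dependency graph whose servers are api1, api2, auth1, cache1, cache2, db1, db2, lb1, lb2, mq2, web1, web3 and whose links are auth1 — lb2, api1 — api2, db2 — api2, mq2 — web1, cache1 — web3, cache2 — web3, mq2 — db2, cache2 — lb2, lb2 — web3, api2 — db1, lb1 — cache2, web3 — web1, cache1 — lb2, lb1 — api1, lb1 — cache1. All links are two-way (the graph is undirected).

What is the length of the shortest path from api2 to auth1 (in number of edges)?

Distance 0: api2.
Distance 1: api1, db1, db2.
Distance 2: lb1, mq2.
Distance 3: cache1, cache2, web1.
Distance 4: lb2, web3.
Distance 5: auth1 — contains auth1.

5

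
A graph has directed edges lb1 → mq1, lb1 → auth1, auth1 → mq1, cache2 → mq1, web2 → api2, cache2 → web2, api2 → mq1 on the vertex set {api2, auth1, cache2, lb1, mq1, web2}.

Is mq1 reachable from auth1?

Explore from auth1.
Distance 1: reach mq1.
Found mq1.

Yes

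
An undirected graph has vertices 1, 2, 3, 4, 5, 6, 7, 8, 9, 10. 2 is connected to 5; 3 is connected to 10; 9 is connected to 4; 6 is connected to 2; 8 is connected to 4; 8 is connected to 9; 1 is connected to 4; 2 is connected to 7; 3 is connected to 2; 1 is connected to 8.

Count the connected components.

2

From 1: component {1, 4, 8, 9}.
From 2: component {2, 3, 5, 6, 7, 10}.
That's 2 components.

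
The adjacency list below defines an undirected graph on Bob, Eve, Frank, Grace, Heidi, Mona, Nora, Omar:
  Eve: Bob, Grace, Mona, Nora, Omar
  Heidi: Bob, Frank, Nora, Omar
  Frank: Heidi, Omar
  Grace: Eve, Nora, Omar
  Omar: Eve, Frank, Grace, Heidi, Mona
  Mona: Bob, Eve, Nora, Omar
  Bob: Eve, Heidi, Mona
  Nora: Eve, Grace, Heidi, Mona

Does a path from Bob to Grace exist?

Explore from Bob.
Distance 1: reach Eve, Heidi, Mona.
Distance 2: reach Frank, Grace, Nora, Omar.
Found Grace.

Yes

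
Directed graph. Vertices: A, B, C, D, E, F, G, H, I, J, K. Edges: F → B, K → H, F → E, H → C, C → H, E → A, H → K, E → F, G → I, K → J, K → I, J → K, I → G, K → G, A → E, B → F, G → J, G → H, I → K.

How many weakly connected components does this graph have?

3

From A: component {A, B, E, F}.
From C: component {C, G, H, I, J, K}.
From D: component {D}.
That's 3 components.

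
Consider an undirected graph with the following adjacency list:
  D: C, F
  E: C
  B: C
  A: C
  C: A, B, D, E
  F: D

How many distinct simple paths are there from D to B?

D–C–B

1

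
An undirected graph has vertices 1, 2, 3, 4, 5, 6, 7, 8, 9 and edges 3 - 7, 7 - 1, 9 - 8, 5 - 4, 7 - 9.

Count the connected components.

4

From 1: component {1, 3, 7, 8, 9}.
From 2: component {2}.
From 4: component {4, 5}.
From 6: component {6}.
That's 4 components.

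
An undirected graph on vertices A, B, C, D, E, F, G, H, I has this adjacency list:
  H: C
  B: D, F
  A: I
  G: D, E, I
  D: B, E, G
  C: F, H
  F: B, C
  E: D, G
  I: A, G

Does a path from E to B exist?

Explore from E.
Distance 1: reach D, G.
Distance 2: reach B, I.
Found B.

Yes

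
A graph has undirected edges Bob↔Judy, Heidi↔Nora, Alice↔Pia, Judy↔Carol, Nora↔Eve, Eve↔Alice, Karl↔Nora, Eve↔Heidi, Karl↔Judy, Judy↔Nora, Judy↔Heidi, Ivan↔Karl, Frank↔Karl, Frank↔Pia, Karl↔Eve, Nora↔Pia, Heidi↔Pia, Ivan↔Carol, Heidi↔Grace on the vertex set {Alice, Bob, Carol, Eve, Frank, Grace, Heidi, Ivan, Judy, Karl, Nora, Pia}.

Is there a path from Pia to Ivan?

Yes

Explore from Pia.
Distance 1: reach Alice, Frank, Heidi, Nora.
Distance 2: reach Eve, Grace, Judy, Karl.
Distance 3: reach Bob, Carol, Ivan.
Found Ivan.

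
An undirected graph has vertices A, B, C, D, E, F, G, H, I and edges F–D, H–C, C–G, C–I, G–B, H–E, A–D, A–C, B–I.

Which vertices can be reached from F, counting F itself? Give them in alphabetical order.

A, B, C, D, E, F, G, H, I

Start at F.
Its neighbours: D.
Then their neighbours: A.
Then next layer: C.
Then next layer: G, H, I.
Then next layer: B, E.
Every vertex is now reached.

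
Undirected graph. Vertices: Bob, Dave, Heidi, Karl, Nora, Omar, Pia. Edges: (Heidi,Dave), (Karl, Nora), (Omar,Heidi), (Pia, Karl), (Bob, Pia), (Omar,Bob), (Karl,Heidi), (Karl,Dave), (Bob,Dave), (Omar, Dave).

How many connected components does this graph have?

1

From Bob: component {Bob, Dave, Heidi, Karl, Nora, Omar, Pia}.
That's 1 component.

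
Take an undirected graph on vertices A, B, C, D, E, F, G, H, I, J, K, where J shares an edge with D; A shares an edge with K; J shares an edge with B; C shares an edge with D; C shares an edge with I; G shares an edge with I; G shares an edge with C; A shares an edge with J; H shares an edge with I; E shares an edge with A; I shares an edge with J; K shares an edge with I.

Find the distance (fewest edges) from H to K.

Distance 0: H.
Distance 1: I.
Distance 2: C, G, J, K — contains K.

2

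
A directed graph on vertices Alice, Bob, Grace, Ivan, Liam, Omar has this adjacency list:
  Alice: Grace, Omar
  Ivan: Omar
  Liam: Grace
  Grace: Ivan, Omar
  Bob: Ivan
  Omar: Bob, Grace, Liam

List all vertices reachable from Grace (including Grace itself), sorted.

Bob, Grace, Ivan, Liam, Omar

Start at Grace.
Its neighbours: Ivan, Omar.
Then their neighbours: Bob, Liam.
Nothing further is reachable.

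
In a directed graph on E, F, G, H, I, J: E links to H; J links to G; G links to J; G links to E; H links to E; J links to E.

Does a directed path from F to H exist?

F has no outgoing edges, so nothing is reachable from it.

No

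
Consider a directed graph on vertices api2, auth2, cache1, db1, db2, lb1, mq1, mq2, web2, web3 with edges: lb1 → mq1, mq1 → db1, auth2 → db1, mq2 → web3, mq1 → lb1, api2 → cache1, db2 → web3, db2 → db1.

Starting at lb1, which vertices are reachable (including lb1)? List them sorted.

Start at lb1.
Its neighbours: mq1.
Then their neighbours: db1.
Nothing further is reachable.

db1, lb1, mq1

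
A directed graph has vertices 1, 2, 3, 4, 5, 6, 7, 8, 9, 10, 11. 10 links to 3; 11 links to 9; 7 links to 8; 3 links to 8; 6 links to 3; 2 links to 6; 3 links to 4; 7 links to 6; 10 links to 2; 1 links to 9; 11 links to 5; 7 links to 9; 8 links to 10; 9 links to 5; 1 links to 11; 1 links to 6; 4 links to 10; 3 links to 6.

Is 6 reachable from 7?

Explore from 7.
Distance 1: reach 6, 8, 9.
Found 6.

Yes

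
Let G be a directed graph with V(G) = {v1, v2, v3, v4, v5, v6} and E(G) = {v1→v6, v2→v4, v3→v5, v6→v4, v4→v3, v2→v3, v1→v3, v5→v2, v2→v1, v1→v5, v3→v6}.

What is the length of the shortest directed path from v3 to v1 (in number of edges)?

3

Distance 0: v3.
Distance 1: v5, v6.
Distance 2: v2, v4.
Distance 3: v1 — contains v1.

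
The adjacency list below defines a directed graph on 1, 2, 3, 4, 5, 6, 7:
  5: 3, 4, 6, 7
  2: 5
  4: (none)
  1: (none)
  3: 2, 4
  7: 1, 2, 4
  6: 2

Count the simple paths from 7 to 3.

1

7→2→5→3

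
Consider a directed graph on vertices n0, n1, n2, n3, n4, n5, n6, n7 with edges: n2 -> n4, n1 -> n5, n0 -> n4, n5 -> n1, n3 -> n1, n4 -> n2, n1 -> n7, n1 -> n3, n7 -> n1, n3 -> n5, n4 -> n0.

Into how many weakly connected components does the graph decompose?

3

From n0: component {n0, n2, n4}.
From n1: component {n1, n3, n5, n7}.
From n6: component {n6}.
That's 3 components.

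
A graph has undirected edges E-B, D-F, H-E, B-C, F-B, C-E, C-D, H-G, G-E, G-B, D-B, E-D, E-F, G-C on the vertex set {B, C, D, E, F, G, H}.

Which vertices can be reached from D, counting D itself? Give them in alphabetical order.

Start at D.
Its neighbours: B, C, E, F.
Then their neighbours: G, H.
Every vertex is now reached.

B, C, D, E, F, G, H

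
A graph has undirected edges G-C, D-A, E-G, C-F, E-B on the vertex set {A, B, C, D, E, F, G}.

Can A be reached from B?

Explore from B.
Distance 1: reach E.
Distance 2: reach G.
Distance 3: reach C.
Distance 4: reach F.
The search is exhausted without reaching A; it lies in a different component.

No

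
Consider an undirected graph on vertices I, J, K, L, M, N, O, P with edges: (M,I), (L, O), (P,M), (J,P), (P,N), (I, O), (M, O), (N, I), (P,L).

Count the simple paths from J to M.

5

J–P–L–O–I–M
J–P–L–O–M
J–P–M
J–P–N–I–M
J–P–N–I–O–M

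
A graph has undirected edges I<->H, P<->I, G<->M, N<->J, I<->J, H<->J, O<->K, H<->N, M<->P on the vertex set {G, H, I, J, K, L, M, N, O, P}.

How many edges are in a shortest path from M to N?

4

Distance 0: M.
Distance 1: G, P.
Distance 2: I.
Distance 3: H, J.
Distance 4: N — contains N.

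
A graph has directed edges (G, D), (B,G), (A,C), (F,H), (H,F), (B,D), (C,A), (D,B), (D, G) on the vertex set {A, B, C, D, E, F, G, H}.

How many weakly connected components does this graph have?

From A: component {A, C}.
From B: component {B, D, G}.
From E: component {E}.
From F: component {F, H}.
That's 4 components.

4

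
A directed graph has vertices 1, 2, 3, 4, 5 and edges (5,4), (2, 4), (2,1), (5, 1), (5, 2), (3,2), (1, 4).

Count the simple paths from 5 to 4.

5→1→4
5→2→1→4
5→2→4
5→4

4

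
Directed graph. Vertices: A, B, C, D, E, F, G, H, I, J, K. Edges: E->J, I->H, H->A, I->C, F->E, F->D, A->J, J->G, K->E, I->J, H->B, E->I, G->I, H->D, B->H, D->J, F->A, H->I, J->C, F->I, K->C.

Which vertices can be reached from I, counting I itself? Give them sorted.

A, B, C, D, G, H, I, J

Start at I.
Its neighbours: C, H, J.
Then their neighbours: A, B, D, G.
Nothing further is reachable.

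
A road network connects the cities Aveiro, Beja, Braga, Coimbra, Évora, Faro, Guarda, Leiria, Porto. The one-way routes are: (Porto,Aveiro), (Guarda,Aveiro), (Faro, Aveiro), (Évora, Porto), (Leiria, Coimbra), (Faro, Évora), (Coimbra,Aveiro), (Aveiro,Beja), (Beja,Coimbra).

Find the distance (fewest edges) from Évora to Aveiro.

Distance 0: Évora.
Distance 1: Porto.
Distance 2: Aveiro — contains Aveiro.

2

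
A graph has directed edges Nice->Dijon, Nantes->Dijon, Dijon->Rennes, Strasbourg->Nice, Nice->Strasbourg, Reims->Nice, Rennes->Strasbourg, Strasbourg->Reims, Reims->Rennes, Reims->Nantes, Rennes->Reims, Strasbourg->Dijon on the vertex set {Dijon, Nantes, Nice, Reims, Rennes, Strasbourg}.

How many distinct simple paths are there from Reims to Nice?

Reims→Nantes→Dijon→Rennes→Strasbourg→Nice
Reims→Nice
Reims→Rennes→Strasbourg→Nice

3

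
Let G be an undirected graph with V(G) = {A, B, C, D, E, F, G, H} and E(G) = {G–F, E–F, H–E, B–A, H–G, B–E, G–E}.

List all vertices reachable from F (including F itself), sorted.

A, B, E, F, G, H

Start at F.
Its neighbours: E, G.
Then their neighbours: B, H.
Then next layer: A.
Nothing further is reachable.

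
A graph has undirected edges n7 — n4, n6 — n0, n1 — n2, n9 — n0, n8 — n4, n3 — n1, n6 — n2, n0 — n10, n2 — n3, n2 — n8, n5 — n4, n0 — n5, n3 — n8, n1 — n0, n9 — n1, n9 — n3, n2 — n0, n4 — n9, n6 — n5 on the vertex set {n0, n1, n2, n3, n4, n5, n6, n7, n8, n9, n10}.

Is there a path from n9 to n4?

Yes

Explore from n9.
Distance 1: reach n0, n1, n3, n4.
Found n4.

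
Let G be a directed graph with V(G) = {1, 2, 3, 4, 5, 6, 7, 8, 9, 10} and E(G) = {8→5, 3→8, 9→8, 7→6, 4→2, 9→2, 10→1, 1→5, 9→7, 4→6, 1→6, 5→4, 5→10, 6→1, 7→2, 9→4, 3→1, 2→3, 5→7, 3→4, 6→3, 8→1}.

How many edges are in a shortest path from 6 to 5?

2

Distance 0: 6.
Distance 1: 1, 3.
Distance 2: 4, 5, 8 — contains 5.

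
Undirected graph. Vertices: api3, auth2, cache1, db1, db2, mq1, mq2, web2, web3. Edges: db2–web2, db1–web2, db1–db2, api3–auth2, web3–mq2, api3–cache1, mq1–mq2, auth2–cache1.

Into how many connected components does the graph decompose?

From api3: component {api3, auth2, cache1}.
From db1: component {db1, db2, web2}.
From mq1: component {mq1, mq2, web3}.
That's 3 components.

3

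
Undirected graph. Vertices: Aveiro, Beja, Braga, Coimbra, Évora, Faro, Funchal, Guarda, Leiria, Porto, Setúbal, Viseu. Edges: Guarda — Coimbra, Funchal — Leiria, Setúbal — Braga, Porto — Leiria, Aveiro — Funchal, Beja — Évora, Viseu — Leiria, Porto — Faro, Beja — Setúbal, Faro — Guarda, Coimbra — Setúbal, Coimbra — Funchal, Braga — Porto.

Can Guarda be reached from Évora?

Explore from Évora.
Distance 1: reach Beja.
Distance 2: reach Setúbal.
Distance 3: reach Braga, Coimbra.
Distance 4: reach Funchal, Guarda, Porto.
Found Guarda.

Yes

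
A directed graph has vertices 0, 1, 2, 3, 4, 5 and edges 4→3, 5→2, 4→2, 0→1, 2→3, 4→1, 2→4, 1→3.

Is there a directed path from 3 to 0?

No

3 has no outgoing edges, so nothing is reachable from it.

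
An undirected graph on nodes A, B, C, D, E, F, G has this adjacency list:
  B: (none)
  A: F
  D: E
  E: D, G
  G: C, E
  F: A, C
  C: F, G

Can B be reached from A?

No

Explore from A.
Distance 1: reach F.
Distance 2: reach C.
Distance 3: reach G.
Distance 4: reach E.
Distance 5: reach D.
The search is exhausted without reaching B; it lies in a different component.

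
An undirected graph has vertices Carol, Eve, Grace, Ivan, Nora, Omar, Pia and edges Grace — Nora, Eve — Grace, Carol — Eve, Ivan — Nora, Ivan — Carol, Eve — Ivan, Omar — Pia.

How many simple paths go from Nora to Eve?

3

Nora–Grace–Eve
Nora–Ivan–Carol–Eve
Nora–Ivan–Eve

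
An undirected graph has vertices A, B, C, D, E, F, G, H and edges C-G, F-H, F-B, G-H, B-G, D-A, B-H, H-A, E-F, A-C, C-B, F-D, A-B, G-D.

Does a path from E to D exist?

Yes

Explore from E.
Distance 1: reach F.
Distance 2: reach B, D, H.
Found D.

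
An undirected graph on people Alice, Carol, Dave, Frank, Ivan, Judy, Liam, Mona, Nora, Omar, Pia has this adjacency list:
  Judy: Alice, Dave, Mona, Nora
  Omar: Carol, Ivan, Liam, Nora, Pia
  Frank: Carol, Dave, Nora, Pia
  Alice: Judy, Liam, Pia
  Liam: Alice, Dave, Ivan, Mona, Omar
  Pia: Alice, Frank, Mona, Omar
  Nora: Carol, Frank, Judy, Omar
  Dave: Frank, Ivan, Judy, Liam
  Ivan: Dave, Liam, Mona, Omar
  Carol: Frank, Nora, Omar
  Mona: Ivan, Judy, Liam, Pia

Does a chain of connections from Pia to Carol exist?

Explore from Pia.
Distance 1: reach Alice, Frank, Mona, Omar.
Distance 2: reach Carol, Dave, Ivan, Judy, Liam, Nora.
Found Carol.

Yes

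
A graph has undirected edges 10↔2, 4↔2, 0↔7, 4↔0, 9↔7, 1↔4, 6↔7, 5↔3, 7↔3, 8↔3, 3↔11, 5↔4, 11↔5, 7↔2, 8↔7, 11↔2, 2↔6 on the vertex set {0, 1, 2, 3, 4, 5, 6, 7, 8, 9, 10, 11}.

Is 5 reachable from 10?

Explore from 10.
Distance 1: reach 2.
Distance 2: reach 4, 6, 7, 11.
Distance 3: reach 0, 1, 3, 5, 8, 9.
Found 5.

Yes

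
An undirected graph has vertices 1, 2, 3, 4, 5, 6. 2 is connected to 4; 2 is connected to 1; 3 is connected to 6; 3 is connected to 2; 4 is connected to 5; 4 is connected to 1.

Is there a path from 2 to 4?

Explore from 2.
Distance 1: reach 1, 3, 4.
Found 4.

Yes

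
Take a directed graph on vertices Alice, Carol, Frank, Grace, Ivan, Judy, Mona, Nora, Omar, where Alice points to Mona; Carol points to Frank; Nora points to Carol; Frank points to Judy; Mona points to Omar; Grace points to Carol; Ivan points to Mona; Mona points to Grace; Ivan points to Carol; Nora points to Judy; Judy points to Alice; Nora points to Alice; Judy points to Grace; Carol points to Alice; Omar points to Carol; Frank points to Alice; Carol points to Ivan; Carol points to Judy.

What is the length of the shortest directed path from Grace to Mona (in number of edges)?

3

Distance 0: Grace.
Distance 1: Carol.
Distance 2: Alice, Frank, Ivan, Judy.
Distance 3: Mona — contains Mona.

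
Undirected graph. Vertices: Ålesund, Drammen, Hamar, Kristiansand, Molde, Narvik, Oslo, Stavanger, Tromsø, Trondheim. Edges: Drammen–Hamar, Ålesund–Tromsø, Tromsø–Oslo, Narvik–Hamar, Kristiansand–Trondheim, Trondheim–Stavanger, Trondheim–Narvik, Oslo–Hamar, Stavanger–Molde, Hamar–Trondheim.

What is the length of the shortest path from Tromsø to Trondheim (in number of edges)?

Distance 0: Tromsø.
Distance 1: Ålesund, Oslo.
Distance 2: Hamar.
Distance 3: Drammen, Narvik, Trondheim — contains Trondheim.

3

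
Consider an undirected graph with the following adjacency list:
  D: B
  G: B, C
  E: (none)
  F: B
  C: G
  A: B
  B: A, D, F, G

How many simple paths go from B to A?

B–A

1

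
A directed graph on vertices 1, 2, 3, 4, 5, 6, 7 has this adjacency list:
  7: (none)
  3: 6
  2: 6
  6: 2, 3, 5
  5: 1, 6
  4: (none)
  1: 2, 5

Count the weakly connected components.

3

From 1: component {1, 2, 3, 5, 6}.
From 4: component {4}.
From 7: component {7}.
That's 3 components.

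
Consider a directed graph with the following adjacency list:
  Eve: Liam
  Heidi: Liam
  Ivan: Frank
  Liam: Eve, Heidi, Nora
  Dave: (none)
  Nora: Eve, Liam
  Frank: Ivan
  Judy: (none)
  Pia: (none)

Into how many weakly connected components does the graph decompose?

5

From Dave: component {Dave}.
From Eve: component {Eve, Heidi, Liam, Nora}.
From Frank: component {Frank, Ivan}.
From Judy: component {Judy}.
From Pia: component {Pia}.
That's 5 components.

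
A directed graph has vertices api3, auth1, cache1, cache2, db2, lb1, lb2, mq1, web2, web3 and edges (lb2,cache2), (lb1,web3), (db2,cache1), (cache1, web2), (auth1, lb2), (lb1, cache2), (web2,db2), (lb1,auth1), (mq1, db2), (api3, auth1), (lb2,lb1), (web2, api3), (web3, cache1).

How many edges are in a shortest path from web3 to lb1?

6

Distance 0: web3.
Distance 1: cache1.
Distance 2: web2.
Distance 3: api3, db2.
Distance 4: auth1.
Distance 5: lb2.
Distance 6: cache2, lb1 — contains lb1.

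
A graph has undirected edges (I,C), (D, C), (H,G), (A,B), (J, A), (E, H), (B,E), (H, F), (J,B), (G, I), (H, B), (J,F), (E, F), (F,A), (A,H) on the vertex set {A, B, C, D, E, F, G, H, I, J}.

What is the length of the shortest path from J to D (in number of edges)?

Distance 0: J.
Distance 1: A, B, F.
Distance 2: E, H.
Distance 3: G.
Distance 4: I.
Distance 5: C.
Distance 6: D — contains D.

6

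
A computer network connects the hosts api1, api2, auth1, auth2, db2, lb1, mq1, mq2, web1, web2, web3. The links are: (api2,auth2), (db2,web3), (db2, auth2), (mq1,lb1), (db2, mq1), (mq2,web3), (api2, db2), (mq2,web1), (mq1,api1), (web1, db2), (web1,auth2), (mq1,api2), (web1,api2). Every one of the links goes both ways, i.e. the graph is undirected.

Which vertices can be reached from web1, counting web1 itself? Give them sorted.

api1, api2, auth2, db2, lb1, mq1, mq2, web1, web3

Start at web1.
Its neighbours: api2, auth2, db2, mq2.
Then their neighbours: mq1, web3.
Then next layer: api1, lb1.
Nothing further is reachable.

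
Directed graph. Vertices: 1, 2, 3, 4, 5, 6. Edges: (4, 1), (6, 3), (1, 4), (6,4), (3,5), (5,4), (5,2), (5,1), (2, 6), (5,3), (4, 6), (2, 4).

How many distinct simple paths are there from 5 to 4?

4

5→1→4
5→2→4
5→2→6→4
5→4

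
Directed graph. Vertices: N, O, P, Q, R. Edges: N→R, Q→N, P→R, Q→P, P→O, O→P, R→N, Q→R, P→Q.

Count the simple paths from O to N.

3

O→P→Q→N
O→P→Q→R→N
O→P→R→N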